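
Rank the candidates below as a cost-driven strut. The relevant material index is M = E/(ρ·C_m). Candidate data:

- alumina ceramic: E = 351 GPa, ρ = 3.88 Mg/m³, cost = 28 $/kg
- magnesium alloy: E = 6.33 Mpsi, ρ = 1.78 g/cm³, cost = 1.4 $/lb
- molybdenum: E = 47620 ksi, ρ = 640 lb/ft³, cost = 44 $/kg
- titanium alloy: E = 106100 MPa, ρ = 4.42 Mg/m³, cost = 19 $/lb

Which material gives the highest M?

magnesium alloy

In SI units:
  alumina ceramic: E = 351.0 GPa, ρ = 3880 kg/m³, cost = 28.00 $/kg
  magnesium alloy: E = 43.64 GPa, ρ = 1780 kg/m³, cost = 3.086 $/kg
  molybdenum: E = 328.3 GPa, ρ = 10250 kg/m³, cost = 44.00 $/kg
  titanium alloy: E = 106.1 GPa, ρ = 4420 kg/m³, cost = 41.89 $/kg
  magnesium alloy: M = 7.94 MN·m per $
  alumina ceramic: M = 3.23 MN·m per $
  molybdenum: M = 0.728 MN·m per $
  titanium alloy: M = 0.573 MN·m per $
The maximum is for magnesium alloy.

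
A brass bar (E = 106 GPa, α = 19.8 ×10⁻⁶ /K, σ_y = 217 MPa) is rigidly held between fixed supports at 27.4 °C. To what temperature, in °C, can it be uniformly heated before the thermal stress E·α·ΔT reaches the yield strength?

E·α·ΔT = 217.0 MPa ⇒ ΔT = 217.0 / (106.0×10³ × 19.8×10⁻⁶) = 103.4 K.
T = 27.4 + 103.4 = 130.8 °C.

131 °C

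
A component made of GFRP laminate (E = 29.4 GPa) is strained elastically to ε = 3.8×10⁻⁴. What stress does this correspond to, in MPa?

11.2 MPa

σ = E·ε = 29400 MPa × 3.8×10⁻⁴ = 11.2 MPa.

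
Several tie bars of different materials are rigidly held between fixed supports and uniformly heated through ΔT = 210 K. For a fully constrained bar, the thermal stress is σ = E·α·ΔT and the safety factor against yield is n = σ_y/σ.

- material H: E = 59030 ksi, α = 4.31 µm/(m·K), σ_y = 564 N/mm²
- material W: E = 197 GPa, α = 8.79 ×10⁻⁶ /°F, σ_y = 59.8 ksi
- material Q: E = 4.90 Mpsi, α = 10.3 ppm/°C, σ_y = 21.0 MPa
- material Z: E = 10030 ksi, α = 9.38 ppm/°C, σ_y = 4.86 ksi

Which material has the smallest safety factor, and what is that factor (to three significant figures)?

In consistent units (E in GPa, α in ×10⁻⁶/K, σ_y in MPa):
  material H: E = 407.0, α = 4.31, σ_y = 564.0 → σ = 368 MPa, n = 1.53
  material W: E = 197.0, α = 15.8, σ_y = 412.3 → σ = 655 MPa, n = 0.630
  material Q: E = 33.78, α = 10.3, σ_y = 21.00 → σ = 73.1 MPa, n = 0.287
  material Z: E = 69.15, α = 9.38, σ_y = 33.51 → σ = 136 MPa, n = 0.246
The minimum is material Z at n = 0.246.

material Z, n = 0.246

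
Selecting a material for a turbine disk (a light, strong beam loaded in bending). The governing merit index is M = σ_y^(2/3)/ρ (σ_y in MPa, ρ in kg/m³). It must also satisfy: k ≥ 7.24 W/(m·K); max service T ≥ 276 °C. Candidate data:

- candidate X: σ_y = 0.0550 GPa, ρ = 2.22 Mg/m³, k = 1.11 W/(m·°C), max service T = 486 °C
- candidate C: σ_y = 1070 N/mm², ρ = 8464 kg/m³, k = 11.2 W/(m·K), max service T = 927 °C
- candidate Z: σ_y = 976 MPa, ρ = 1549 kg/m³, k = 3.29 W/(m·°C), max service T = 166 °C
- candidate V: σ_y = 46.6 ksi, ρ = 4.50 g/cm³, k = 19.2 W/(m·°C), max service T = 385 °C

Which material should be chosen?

Screen on constraints: k ≥ 7.24 W/(m·K); max service T ≥ 276 °C. Survivors: candidate C, candidate V.
Normalizing units and computing the index:
  candidate C: σ_y = 1070 MPa, ρ = 8464 kg/m³
  candidate V: σ_y = 321.3 MPa, ρ = 4500 kg/m³
  candidate C: M = 12.4×10⁻³
  candidate V: M = 10.4×10⁻³
Candidate C ranks first.

candidate C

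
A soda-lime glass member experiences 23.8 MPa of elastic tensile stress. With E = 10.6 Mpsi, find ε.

3.26×10⁻⁴

E = 10.6 Mpsi = 73.08 GPa = 73080 MPa.
ε = σ/E = 23.8 / 73080 = 3.26×10⁻⁴.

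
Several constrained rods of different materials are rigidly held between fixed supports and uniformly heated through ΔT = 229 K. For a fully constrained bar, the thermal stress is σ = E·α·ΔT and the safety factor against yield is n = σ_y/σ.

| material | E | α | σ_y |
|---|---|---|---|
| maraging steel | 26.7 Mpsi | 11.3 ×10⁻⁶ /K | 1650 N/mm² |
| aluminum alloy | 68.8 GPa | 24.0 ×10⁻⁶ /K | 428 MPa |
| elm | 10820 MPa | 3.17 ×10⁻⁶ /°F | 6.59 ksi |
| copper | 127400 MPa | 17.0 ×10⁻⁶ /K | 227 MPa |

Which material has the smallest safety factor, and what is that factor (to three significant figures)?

Per material, after unit conversion:
  maraging steel: E = 184.1, α = 11.3, σ_y = 1650 → σ = 476 MPa, n = 3.46
  aluminum alloy: E = 68.80, α = 24.0, σ_y = 428.0 → σ = 378 MPa, n = 1.13
  elm: E = 10.82, α = 5.71, σ_y = 45.44 → σ = 14.1 MPa, n = 3.21
  copper: E = 127.4, α = 17.0, σ_y = 227.0 → σ = 496 MPa, n = 0.458
Copper has the lowest safety factor, n = 0.458.

copper, n = 0.458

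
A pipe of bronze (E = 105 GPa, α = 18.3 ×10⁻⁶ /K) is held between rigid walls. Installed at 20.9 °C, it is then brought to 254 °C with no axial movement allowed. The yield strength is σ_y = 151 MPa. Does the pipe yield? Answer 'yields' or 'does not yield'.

yields

ΔT = 233.1 K. Constrained thermal stress σ = E·α·ΔT = 105.0×10³ MPa × 18.3×10⁻⁶ × 233.1 = 448 MPa (compressive).
Compare to σ_y = 151 MPa: σ ≥ σ_y, so it yields.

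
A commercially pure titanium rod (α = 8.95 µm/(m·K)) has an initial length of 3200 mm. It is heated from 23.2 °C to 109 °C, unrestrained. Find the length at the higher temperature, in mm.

3202.5 mm

ΔT = 109 − 23.2 = 85.80 K.
ΔL = α·L₀·ΔT = 8.95×10⁻⁶ × 3200 mm × 85.80 K = 2.46 mm.
L = L₀ + ΔL = 3200 + 2.46 = 3202.5 mm.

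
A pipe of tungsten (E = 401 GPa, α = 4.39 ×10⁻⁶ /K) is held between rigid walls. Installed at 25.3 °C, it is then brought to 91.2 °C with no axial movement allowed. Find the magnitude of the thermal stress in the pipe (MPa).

116 MPa

ΔT = 65.90 K. Constrained thermal stress σ = E·α·ΔT = 401.0×10³ MPa × 4.39×10⁻⁶ × 65.90 = 116 MPa (compressive).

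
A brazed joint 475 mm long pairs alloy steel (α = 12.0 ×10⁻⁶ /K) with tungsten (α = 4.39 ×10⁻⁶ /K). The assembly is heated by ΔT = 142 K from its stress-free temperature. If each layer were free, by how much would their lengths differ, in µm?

513 µm

Δα = |12.0 − 4.39|×10⁻⁶/K = 7.61×10⁻⁶/K.
ΔL_mismatch = Δα·L·ΔT = 7.61×10⁻⁶ × 475.0 mm × 142.0 K = 513 µm.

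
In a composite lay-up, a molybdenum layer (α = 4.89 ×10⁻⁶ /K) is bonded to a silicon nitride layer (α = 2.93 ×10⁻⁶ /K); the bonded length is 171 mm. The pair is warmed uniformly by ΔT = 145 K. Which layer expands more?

α(molybdenum) = 4.89×10⁻⁶/K vs α(silicon nitride) = 2.93×10⁻⁶/K.
Higher α expands more for the same ΔT: molybdenum.

molybdenum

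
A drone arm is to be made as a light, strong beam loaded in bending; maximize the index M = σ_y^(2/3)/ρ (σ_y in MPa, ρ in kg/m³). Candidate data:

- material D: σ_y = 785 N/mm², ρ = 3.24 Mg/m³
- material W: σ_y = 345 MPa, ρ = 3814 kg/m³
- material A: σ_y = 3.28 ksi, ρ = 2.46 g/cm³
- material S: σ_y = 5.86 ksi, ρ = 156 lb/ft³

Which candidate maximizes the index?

material D

In SI units:
  material D: σ_y = 785.0 MPa, ρ = 3240 kg/m³
  material W: σ_y = 345.0 MPa, ρ = 3814 kg/m³
  material A: σ_y = 22.61 MPa, ρ = 2460 kg/m³
  material S: σ_y = 40.40 MPa, ρ = 2499 kg/m³
  material D: M = 26.3×10⁻³
  material W: M = 12.9×10⁻³
  material S: M = 4.71×10⁻³
  material A: M = 3.25×10⁻³
Material D ranks first.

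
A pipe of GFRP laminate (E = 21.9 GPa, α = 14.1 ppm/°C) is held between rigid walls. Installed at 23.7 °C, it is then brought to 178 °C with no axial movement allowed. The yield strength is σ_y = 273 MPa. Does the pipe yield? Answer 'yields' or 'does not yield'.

does not yield

ΔT = 154.3 K. Constrained thermal stress σ = E·α·ΔT = 21.90×10³ MPa × 14.1×10⁻⁶ × 154.3 = 47.6 MPa (compressive).
Compare to σ_y = 273 MPa: σ < σ_y, so it does not yield.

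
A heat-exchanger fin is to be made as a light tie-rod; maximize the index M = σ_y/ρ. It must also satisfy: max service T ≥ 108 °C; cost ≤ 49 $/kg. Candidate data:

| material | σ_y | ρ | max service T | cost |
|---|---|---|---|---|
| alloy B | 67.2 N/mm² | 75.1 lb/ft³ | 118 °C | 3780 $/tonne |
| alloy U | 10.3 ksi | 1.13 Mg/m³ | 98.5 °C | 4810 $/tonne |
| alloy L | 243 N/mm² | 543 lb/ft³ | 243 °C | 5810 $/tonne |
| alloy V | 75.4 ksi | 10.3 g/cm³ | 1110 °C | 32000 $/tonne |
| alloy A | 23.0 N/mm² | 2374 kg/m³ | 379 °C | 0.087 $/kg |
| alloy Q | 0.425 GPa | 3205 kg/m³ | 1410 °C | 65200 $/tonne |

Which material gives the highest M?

Screen on constraints: max service T ≥ 108 °C; cost ≤ 49 $/kg. Survivors: alloy B, alloy L, alloy V, alloy A.
Convert each candidate to consistent units, then evaluate M:
  alloy B: σ_y = 67.20 MPa, ρ = 1203 kg/m³
  alloy L: σ_y = 243.0 MPa, ρ = 8698 kg/m³
  alloy V: σ_y = 519.9 MPa, ρ = 10300 kg/m³
  alloy A: σ_y = 23.00 MPa, ρ = 2374 kg/m³
  alloy B: M = 55.9 kN·m/kg
  alloy V: M = 50.5 kN·m/kg
  alloy L: M = 27.9 kN·m/kg
  alloy A: M = 9.69 kN·m/kg
Alloy B ranks first.

alloy B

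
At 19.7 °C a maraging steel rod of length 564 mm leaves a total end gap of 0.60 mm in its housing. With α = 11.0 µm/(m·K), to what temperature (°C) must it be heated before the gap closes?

116 °C

α·L₀·ΔT = 0.6 mm ⇒ ΔT = 0.6 / (11.0×10⁻⁶ × 564.0) = 96.71 K.
T = 19.7 + 96.71 = 116.4 °C.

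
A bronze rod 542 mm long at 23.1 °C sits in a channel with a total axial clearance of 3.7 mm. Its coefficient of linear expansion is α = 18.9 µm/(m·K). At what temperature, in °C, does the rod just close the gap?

384 °C

α·L₀·ΔT = 3.7 mm ⇒ ΔT = 3.7 / (18.9×10⁻⁶ × 542.0) = 361.2 K.
T = 23.1 + 361.2 = 384.3 °C.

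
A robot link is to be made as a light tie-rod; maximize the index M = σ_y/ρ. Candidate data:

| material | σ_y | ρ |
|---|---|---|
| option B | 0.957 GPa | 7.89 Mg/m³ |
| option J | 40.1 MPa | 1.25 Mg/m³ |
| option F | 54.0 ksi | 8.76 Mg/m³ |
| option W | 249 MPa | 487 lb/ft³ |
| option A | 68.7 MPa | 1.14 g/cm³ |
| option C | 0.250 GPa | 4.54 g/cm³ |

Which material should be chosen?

Convert each candidate to consistent units, then evaluate M:
  option B: σ_y = 957.0 MPa, ρ = 7890 kg/m³
  option J: σ_y = 40.10 MPa, ρ = 1250 kg/m³
  option F: σ_y = 372.3 MPa, ρ = 8760 kg/m³
  option W: σ_y = 249.0 MPa, ρ = 7801 kg/m³
  option A: σ_y = 68.70 MPa, ρ = 1140 kg/m³
  option C: σ_y = 250.0 MPa, ρ = 4540 kg/m³
  option B: M = 121 kN·m/kg
  option A: M = 60.3 kN·m/kg
  option C: M = 55.1 kN·m/kg
  option F: M = 42.5 kN·m/kg
  option J: M = 32.1 kN·m/kg
  option W: M = 31.9 kN·m/kg
Option B ranks first.

option B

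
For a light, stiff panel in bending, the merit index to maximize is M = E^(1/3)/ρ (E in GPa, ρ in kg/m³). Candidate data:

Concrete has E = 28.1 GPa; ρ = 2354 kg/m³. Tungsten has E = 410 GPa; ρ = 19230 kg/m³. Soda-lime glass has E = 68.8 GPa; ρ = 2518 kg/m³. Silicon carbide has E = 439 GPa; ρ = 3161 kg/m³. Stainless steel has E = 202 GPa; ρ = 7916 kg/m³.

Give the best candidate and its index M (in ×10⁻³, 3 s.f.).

silicon carbide, M = 2.40×10⁻³

Computing M directly (units already consistent):
  silicon carbide: M = 2.40×10⁻³
  soda-lime glass: M = 1.63×10⁻³
  concrete: M = 1.29×10⁻³
  stainless steel: M = 0.741×10⁻³
  tungsten: M = 0.386×10⁻³
Silicon carbide ranks first.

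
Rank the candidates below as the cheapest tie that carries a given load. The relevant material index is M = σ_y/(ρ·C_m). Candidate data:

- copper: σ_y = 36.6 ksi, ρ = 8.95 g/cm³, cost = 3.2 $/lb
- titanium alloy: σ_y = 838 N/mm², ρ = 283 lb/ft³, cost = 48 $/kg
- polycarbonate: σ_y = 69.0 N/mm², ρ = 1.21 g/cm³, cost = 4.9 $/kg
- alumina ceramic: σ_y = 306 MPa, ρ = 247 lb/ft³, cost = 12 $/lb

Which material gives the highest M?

polycarbonate

Normalizing units and computing the index:
  copper: σ_y = 252.3 MPa, ρ = 8950 kg/m³, cost = 7.055 $/kg
  titanium alloy: σ_y = 838.0 MPa, ρ = 4533 kg/m³, cost = 48.00 $/kg
  polycarbonate: σ_y = 69.00 MPa, ρ = 1210 kg/m³, cost = 4.900 $/kg
  alumina ceramic: σ_y = 306.0 MPa, ρ = 3957 kg/m³, cost = 26.46 $/kg
  polycarbonate: M = 11.6 kN·m per $
  copper: M = 4.00 kN·m per $
  titanium alloy: M = 3.85 kN·m per $
  alumina ceramic: M = 2.92 kN·m per $
The maximum is for polycarbonate.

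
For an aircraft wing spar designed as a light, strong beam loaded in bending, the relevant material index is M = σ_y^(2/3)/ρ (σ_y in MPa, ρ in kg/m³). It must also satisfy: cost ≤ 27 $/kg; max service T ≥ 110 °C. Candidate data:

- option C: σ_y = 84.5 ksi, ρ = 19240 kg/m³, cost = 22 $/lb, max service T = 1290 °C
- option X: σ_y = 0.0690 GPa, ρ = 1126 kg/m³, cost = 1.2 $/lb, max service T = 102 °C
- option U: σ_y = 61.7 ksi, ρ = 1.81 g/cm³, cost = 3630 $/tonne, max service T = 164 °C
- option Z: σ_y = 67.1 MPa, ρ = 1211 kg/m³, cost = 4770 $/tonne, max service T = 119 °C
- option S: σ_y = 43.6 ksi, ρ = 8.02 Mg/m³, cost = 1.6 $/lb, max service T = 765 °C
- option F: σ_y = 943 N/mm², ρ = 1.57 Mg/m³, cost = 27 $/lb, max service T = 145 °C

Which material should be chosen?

Screen on constraints: cost ≤ 27 $/kg; max service T ≥ 110 °C. Survivors: option U, option Z, option S.
Normalizing units and computing the index:
  option U: σ_y = 425.4 MPa, ρ = 1810 kg/m³
  option Z: σ_y = 67.10 MPa, ρ = 1211 kg/m³
  option S: σ_y = 300.6 MPa, ρ = 8020 kg/m³
  option U: M = 31.3×10⁻³
  option Z: M = 13.6×10⁻³
  option S: M = 5.60×10⁻³
The maximum is for option U.

option U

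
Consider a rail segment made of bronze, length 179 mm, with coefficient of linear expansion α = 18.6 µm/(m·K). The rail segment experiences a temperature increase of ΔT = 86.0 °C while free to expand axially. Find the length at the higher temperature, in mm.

ΔL = α·L₀·ΔT = 18.6×10⁻⁶ × 179 mm × 86.00 K = 0.286 mm.
L = L₀ + ΔL = 179 + 0.286 = 179.29 mm.

179.29 mm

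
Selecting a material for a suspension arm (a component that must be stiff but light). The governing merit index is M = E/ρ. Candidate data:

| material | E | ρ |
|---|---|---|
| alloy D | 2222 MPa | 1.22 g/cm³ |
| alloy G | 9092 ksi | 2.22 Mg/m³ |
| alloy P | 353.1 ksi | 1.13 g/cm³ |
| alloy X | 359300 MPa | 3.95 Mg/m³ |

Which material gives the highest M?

alloy X

Normalizing units and computing the index:
  alloy D: E = 2.222 GPa, ρ = 1220 kg/m³
  alloy G: E = 62.69 GPa, ρ = 2220 kg/m³
  alloy P: E = 2.435 GPa, ρ = 1130 kg/m³
  alloy X: E = 359.3 GPa, ρ = 3950 kg/m³
  alloy X: M = 91.0 MN·m/kg
  alloy G: M = 28.2 MN·m/kg
  alloy P: M = 2.15 MN·m/kg
  alloy D: M = 1.82 MN·m/kg
Highest index: alloy X.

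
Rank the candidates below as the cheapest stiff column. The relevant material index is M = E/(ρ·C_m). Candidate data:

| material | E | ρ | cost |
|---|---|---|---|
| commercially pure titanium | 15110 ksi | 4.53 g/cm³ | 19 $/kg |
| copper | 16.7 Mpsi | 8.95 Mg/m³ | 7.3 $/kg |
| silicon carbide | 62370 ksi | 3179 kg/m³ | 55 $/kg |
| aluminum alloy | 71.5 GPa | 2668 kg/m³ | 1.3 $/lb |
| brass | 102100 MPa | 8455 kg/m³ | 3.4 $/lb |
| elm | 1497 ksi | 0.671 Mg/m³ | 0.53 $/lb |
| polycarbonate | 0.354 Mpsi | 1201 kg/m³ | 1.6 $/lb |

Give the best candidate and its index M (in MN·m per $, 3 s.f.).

elm, M = 13.2 MN·m per $

After converting to SI:
  commercially pure titanium: E = 104.2 GPa, ρ = 4530 kg/m³, cost = 19.00 $/kg
  copper: E = 115.1 GPa, ρ = 8950 kg/m³, cost = 7.300 $/kg
  silicon carbide: E = 430.0 GPa, ρ = 3179 kg/m³, cost = 55.00 $/kg
  aluminum alloy: E = 71.50 GPa, ρ = 2668 kg/m³, cost = 2.866 $/kg
  brass: E = 102.1 GPa, ρ = 8455 kg/m³, cost = 7.496 $/kg
  elm: E = 10.32 GPa, ρ = 671.0 kg/m³, cost = 1.168 $/kg
  polycarbonate: E = 2.441 GPa, ρ = 1201 kg/m³, cost = 3.527 $/kg
  elm: M = 13.2 MN·m per $
  aluminum alloy: M = 9.35 MN·m per $
  silicon carbide: M = 2.46 MN·m per $
  copper: M = 1.76 MN·m per $
  brass: M = 1.61 MN·m per $
  commercially pure titanium: M = 1.21 MN·m per $
  polycarbonate: M = 0.576 MN·m per $
Elm has the largest M.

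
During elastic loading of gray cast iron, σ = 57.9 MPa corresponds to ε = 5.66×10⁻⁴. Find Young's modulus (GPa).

102 GPa

E = σ/ε = 57.9 MPa / 5.66×10⁻⁴ = 102300 MPa = 102 GPa.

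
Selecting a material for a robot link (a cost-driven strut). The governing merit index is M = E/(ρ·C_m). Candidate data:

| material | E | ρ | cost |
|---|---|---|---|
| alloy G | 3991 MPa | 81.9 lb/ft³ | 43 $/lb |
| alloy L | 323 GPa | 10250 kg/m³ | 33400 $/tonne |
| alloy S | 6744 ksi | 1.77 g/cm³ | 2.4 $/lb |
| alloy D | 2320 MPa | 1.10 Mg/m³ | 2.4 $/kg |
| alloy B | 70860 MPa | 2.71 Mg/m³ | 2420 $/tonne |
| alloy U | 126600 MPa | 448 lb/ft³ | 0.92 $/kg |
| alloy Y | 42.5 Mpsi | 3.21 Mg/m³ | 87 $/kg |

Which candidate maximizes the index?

Normalizing units and computing the index:
  alloy G: E = 3.991 GPa, ρ = 1312 kg/m³, cost = 94.80 $/kg
  alloy L: E = 323.0 GPa, ρ = 10250 kg/m³, cost = 33.40 $/kg
  alloy S: E = 46.50 GPa, ρ = 1770 kg/m³, cost = 5.291 $/kg
  alloy D: E = 2.320 GPa, ρ = 1100 kg/m³, cost = 2.400 $/kg
  alloy B: E = 70.86 GPa, ρ = 2710 kg/m³, cost = 2.420 $/kg
  alloy U: E = 126.6 GPa, ρ = 7176 kg/m³, cost = 0.9200 $/kg
  alloy Y: E = 293.0 GPa, ρ = 3210 kg/m³, cost = 87.00 $/kg
  alloy U: M = 19.2 MN·m per $
  alloy B: M = 10.8 MN·m per $
  alloy S: M = 4.97 MN·m per $
  alloy Y: M = 1.05 MN·m per $
  alloy L: M = 0.943 MN·m per $
  alloy D: M = 0.879 MN·m per $
  alloy G: M = 0.0321 MN·m per $
Highest index: alloy U.

alloy U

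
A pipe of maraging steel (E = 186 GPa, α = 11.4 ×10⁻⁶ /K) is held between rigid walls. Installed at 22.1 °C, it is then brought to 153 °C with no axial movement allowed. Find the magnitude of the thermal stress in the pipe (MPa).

278 MPa

ΔT = 130.9 K. Constrained thermal stress σ = E·α·ΔT = 186.0×10³ MPa × 11.4×10⁻⁶ × 130.9 = 278 MPa (compressive).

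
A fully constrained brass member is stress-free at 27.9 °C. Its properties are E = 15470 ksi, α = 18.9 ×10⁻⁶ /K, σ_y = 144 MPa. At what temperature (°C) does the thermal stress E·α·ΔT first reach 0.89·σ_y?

E = 15470 ksi = 106.7 GPa.
E·α·ΔT = 128.2 MPa ⇒ ΔT = 128.2 / (106.7×10³ × 18.9×10⁻⁶) = 63.57 K.
T = 27.9 + 63.57 = 91.47 °C.

91.5 °C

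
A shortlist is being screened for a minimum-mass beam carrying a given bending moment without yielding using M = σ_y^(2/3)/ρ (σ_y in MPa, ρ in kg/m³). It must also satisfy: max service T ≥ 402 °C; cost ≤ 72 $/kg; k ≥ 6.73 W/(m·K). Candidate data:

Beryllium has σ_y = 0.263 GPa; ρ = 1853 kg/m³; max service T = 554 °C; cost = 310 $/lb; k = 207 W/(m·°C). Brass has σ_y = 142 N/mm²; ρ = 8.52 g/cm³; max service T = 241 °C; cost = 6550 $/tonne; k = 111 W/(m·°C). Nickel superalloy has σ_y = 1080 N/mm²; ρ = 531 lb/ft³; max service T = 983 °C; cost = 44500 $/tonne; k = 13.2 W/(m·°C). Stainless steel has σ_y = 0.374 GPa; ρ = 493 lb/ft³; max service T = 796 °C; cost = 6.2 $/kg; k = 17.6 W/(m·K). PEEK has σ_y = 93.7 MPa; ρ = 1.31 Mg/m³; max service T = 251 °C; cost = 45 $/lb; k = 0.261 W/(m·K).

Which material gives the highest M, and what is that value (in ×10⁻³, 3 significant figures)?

Screen on constraints: max service T ≥ 402 °C; cost ≤ 72 $/kg; k ≥ 6.73 W/(m·K). Survivors: nickel superalloy, stainless steel.
In SI units:
  nickel superalloy: σ_y = 1080 MPa, ρ = 8506 kg/m³
  stainless steel: σ_y = 374.0 MPa, ρ = 7897 kg/m³
  nickel superalloy: M = 12.4×10⁻³
  stainless steel: M = 6.57×10⁻³
Nickel superalloy ranks first.

nickel superalloy, M = 12.4×10⁻³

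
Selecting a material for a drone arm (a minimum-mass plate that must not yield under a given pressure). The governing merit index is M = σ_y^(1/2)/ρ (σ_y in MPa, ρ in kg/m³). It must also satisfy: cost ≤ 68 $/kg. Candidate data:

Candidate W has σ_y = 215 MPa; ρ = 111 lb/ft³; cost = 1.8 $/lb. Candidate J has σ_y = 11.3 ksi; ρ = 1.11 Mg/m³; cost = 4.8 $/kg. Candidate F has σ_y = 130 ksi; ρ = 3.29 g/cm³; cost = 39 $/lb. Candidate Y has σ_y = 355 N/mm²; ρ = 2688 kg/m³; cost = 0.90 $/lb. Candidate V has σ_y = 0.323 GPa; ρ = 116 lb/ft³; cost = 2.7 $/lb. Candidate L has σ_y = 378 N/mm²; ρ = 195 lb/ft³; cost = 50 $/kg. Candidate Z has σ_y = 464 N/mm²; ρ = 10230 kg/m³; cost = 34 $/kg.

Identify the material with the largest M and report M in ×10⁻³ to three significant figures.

Screen on constraints: cost ≤ 68 $/kg. Survivors: candidate W, candidate J, candidate Y, candidate V, candidate L, candidate Z.
In SI units:
  candidate W: σ_y = 215.0 MPa, ρ = 1778 kg/m³
  candidate J: σ_y = 77.91 MPa, ρ = 1110 kg/m³
  candidate Y: σ_y = 355.0 MPa, ρ = 2688 kg/m³
  candidate V: σ_y = 323.0 MPa, ρ = 1858 kg/m³
  candidate L: σ_y = 378.0 MPa, ρ = 3124 kg/m³
  candidate Z: σ_y = 464.0 MPa, ρ = 10230 kg/m³
  candidate V: M = 9.67×10⁻³
  candidate W: M = 8.25×10⁻³
  candidate J: M = 7.95×10⁻³
  candidate Y: M = 7.01×10⁻³
  candidate L: M = 6.22×10⁻³
  candidate Z: M = 2.11×10⁻³
Highest index: candidate V.

candidate V, M = 9.67×10⁻³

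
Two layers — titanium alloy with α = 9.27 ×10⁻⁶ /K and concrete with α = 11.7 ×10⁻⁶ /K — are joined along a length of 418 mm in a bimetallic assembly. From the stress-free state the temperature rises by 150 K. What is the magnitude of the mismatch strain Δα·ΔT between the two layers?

3.64×10⁻⁴

Δα = |9.27 − 11.7|×10⁻⁶/K = 2.43×10⁻⁶/K.
Mismatch strain = Δα·ΔT = 2.43×10⁻⁶ × 150.0 = 3.64×10⁻⁴.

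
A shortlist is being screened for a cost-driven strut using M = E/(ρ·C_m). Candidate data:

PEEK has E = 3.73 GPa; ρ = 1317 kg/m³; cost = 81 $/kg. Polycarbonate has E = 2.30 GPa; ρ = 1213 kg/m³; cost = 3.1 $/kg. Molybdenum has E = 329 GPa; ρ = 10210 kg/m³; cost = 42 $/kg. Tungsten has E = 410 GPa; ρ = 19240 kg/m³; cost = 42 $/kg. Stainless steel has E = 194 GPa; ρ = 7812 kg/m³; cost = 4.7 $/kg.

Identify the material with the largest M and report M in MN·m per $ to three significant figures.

Per-candidate index values:
  stainless steel: M = 5.28 MN·m per $
  molybdenum: M = 0.767 MN·m per $
  polycarbonate: M = 0.612 MN·m per $
  tungsten: M = 0.507 MN·m per $
  PEEK: M = 0.0350 MN·m per $
Highest index: stainless steel.

stainless steel, M = 5.28 MN·m per $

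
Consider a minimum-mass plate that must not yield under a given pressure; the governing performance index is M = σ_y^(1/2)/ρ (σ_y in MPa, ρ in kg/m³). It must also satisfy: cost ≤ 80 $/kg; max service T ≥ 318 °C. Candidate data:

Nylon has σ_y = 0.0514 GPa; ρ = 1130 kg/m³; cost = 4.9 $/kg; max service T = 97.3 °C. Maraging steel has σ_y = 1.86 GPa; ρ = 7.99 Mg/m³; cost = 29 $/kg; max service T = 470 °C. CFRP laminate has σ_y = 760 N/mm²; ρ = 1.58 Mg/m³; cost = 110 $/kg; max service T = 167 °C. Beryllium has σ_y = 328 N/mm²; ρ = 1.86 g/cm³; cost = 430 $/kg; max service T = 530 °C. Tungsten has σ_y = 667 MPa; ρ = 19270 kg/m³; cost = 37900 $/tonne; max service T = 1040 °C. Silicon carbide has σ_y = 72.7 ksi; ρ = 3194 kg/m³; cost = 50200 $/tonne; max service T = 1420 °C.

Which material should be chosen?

Screen on constraints: cost ≤ 80 $/kg; max service T ≥ 318 °C. Survivors: maraging steel, tungsten, silicon carbide.
Putting every candidate on a common basis:
  maraging steel: σ_y = 1860 MPa, ρ = 7990 kg/m³
  tungsten: σ_y = 667.0 MPa, ρ = 19270 kg/m³
  silicon carbide: σ_y = 501.2 MPa, ρ = 3194 kg/m³
  silicon carbide: M = 7.01×10⁻³
  maraging steel: M = 5.40×10⁻³
  tungsten: M = 1.34×10⁻³
The maximum is for silicon carbide.

silicon carbide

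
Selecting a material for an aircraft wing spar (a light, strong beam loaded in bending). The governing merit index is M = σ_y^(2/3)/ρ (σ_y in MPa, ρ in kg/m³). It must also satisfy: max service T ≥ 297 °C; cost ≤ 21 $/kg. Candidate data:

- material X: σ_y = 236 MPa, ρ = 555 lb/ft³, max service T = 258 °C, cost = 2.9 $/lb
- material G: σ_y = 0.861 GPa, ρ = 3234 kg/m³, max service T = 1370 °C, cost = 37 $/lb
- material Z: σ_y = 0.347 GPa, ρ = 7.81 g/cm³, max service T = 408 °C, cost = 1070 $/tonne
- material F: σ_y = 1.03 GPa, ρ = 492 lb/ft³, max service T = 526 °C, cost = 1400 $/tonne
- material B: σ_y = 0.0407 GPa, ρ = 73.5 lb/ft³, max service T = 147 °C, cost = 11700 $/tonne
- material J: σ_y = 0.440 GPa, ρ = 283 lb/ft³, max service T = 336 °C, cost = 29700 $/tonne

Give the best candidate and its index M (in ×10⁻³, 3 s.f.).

Screen on constraints: max service T ≥ 297 °C; cost ≤ 21 $/kg. Survivors: material Z, material F.
Normalizing units and computing the index:
  material Z: σ_y = 347.0 MPa, ρ = 7810 kg/m³
  material F: σ_y = 1030 MPa, ρ = 7881 kg/m³
  material F: M = 12.9×10⁻³
  material Z: M = 6.32×10⁻³
Material F has the largest M.

material F, M = 12.9×10⁻³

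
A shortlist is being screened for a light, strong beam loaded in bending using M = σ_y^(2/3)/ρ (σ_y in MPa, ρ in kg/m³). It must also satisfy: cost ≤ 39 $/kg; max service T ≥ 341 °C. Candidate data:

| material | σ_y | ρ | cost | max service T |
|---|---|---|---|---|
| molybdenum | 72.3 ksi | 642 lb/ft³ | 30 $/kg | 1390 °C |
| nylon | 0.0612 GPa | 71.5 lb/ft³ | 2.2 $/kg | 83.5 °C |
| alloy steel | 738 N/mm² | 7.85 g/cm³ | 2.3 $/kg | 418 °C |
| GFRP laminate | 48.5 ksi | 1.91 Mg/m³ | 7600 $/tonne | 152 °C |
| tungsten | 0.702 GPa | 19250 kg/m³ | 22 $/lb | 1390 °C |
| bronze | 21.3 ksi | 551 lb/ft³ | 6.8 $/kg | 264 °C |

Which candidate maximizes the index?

alloy steel

Screen on constraints: cost ≤ 39 $/kg; max service T ≥ 341 °C. Survivors: molybdenum, alloy steel.
In SI units:
  molybdenum: σ_y = 498.5 MPa, ρ = 10280 kg/m³
  alloy steel: σ_y = 738.0 MPa, ρ = 7850 kg/m³
  alloy steel: M = 10.4×10⁻³
  molybdenum: M = 6.11×10⁻³
Alloy steel ranks first.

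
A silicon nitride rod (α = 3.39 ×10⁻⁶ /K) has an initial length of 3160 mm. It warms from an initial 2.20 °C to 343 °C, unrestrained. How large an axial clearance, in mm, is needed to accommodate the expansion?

ΔT = 343 − 2.20 = 340.8 K.
ΔL = α·L₀·ΔT = 3.39×10⁻⁶ × 3160 mm × 340.8 K = 3.65 mm.

3.65 mm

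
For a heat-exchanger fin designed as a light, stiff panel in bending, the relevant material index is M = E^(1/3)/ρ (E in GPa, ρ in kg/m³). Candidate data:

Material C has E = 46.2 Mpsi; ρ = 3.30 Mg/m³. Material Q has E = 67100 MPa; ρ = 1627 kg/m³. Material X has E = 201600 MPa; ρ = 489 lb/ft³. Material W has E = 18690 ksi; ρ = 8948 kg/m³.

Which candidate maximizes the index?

material Q

In SI units:
  material C: E = 318.5 GPa, ρ = 3300 kg/m³
  material Q: E = 67.10 GPa, ρ = 1627 kg/m³
  material X: E = 201.6 GPa, ρ = 7833 kg/m³
  material W: E = 128.9 GPa, ρ = 8948 kg/m³
  material Q: M = 2.50×10⁻³
  material C: M = 2.07×10⁻³
  material X: M = 0.749×10⁻³
  material W: M = 0.564×10⁻³
Material Q has the largest M.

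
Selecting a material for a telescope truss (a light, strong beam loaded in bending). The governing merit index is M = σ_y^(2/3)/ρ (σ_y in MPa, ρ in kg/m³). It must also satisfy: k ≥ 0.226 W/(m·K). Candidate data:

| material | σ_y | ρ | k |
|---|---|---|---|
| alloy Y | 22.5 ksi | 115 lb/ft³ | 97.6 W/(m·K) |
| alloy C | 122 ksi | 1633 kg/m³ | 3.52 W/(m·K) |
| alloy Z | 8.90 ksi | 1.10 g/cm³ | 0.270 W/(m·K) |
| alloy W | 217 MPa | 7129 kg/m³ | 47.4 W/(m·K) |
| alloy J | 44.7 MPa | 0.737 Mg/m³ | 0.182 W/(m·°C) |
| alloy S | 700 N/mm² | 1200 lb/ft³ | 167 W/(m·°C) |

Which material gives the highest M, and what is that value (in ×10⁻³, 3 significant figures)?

alloy C, M = 54.6×10⁻³

Screen on constraints: k ≥ 0.226 W/(m·K). Survivors: alloy Y, alloy C, alloy Z, alloy W, alloy S.
Convert each candidate to consistent units, then evaluate M:
  alloy Y: σ_y = 155.1 MPa, ρ = 1842 kg/m³
  alloy C: σ_y = 841.2 MPa, ρ = 1633 kg/m³
  alloy Z: σ_y = 61.36 MPa, ρ = 1100 kg/m³
  alloy W: σ_y = 217.0 MPa, ρ = 7129 kg/m³
  alloy S: σ_y = 700.0 MPa, ρ = 19220 kg/m³
  alloy C: M = 54.6×10⁻³
  alloy Y: M = 15.7×10⁻³
  alloy Z: M = 14.1×10⁻³
  alloy W: M = 5.07×10⁻³
  alloy S: M = 4.10×10⁻³
The maximum is for alloy C.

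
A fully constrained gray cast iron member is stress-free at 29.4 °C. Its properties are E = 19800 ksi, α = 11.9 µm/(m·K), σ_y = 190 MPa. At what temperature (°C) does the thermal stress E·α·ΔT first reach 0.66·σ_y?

107 °C

E = 19800 ksi = 136.5 GPa.
E·α·ΔT = 125.4 MPa ⇒ ΔT = 125.4 / (136.5×10³ × 11.9×10⁻⁶) = 77.19 K.
T = 29.4 + 77.19 = 106.6 °C.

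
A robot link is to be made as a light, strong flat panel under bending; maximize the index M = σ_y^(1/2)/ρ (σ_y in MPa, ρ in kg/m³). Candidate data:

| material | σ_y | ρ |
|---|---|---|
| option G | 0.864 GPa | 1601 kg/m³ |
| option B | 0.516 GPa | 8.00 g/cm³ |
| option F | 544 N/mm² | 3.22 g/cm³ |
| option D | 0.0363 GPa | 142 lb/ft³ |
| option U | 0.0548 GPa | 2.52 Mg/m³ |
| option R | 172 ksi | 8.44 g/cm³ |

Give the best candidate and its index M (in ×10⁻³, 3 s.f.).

Convert each candidate to consistent units, then evaluate M:
  option G: σ_y = 864.0 MPa, ρ = 1601 kg/m³
  option B: σ_y = 516.0 MPa, ρ = 8000 kg/m³
  option F: σ_y = 544.0 MPa, ρ = 3220 kg/m³
  option D: σ_y = 36.30 MPa, ρ = 2275 kg/m³
  option U: σ_y = 54.80 MPa, ρ = 2520 kg/m³
  option R: σ_y = 1186 MPa, ρ = 8440 kg/m³
  option G: M = 18.4×10⁻³
  option F: M = 7.24×10⁻³
  option R: M = 4.08×10⁻³
  option U: M = 2.94×10⁻³
  option B: M = 2.84×10⁻³
  option D: M = 2.65×10⁻³
The maximum is for option G.

option G, M = 18.4×10⁻³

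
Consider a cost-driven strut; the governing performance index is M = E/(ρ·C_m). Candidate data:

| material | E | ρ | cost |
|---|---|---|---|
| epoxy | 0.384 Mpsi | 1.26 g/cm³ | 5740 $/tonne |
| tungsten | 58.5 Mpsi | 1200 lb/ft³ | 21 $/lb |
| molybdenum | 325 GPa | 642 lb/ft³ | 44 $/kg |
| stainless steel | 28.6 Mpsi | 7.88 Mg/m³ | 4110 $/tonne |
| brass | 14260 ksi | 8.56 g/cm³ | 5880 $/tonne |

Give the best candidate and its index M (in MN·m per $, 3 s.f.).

stainless steel, M = 6.09 MN·m per $

Normalizing units and computing the index:
  epoxy: E = 2.648 GPa, ρ = 1260 kg/m³, cost = 5.740 $/kg
  tungsten: E = 403.3 GPa, ρ = 19220 kg/m³, cost = 46.30 $/kg
  molybdenum: E = 325.0 GPa, ρ = 10280 kg/m³, cost = 44.00 $/kg
  stainless steel: E = 197.2 GPa, ρ = 7880 kg/m³, cost = 4.110 $/kg
  brass: E = 98.32 GPa, ρ = 8560 kg/m³, cost = 5.880 $/kg
  stainless steel: M = 6.09 MN·m per $
  brass: M = 1.95 MN·m per $
  molybdenum: M = 0.718 MN·m per $
  tungsten: M = 0.453 MN·m per $
  epoxy: M = 0.366 MN·m per $
The maximum is for stainless steel.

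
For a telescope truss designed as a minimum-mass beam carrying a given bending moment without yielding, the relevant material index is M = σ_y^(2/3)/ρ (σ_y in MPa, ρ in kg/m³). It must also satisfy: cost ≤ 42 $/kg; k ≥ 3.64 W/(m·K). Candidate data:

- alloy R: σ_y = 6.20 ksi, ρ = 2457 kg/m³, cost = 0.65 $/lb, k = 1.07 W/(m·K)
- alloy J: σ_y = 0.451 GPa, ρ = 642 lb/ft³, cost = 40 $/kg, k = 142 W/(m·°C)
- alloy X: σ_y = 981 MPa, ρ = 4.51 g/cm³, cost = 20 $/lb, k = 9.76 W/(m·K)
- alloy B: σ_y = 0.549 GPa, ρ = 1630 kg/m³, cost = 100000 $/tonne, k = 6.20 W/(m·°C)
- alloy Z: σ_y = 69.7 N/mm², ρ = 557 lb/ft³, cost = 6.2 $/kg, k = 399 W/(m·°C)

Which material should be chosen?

Screen on constraints: cost ≤ 42 $/kg; k ≥ 3.64 W/(m·K). Survivors: alloy J, alloy Z.
Putting every candidate on a common basis:
  alloy J: σ_y = 451.0 MPa, ρ = 10280 kg/m³
  alloy Z: σ_y = 69.70 MPa, ρ = 8922 kg/m³
  alloy J: M = 5.72×10⁻³
  alloy Z: M = 1.90×10⁻³
Alloy J ranks first.

alloy J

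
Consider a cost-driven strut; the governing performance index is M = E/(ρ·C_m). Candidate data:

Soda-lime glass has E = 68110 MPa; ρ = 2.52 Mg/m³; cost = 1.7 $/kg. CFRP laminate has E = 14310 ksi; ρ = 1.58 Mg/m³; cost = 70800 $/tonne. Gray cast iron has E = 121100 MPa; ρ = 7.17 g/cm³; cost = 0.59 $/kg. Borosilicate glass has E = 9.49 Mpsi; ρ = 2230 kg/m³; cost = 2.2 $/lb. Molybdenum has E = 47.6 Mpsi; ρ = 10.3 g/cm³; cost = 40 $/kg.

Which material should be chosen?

gray cast iron

Normalizing units and computing the index:
  soda-lime glass: E = 68.11 GPa, ρ = 2520 kg/m³, cost = 1.700 $/kg
  CFRP laminate: E = 98.66 GPa, ρ = 1580 kg/m³, cost = 70.80 $/kg
  gray cast iron: E = 121.1 GPa, ρ = 7170 kg/m³, cost = 0.5900 $/kg
  borosilicate glass: E = 65.43 GPa, ρ = 2230 kg/m³, cost = 4.850 $/kg
  molybdenum: E = 328.2 GPa, ρ = 10300 kg/m³, cost = 40.00 $/kg
  gray cast iron: M = 28.6 MN·m per $
  soda-lime glass: M = 15.9 MN·m per $
  borosilicate glass: M = 6.05 MN·m per $
  CFRP laminate: M = 0.882 MN·m per $
  molybdenum: M = 0.797 MN·m per $
Gray cast iron has the largest M.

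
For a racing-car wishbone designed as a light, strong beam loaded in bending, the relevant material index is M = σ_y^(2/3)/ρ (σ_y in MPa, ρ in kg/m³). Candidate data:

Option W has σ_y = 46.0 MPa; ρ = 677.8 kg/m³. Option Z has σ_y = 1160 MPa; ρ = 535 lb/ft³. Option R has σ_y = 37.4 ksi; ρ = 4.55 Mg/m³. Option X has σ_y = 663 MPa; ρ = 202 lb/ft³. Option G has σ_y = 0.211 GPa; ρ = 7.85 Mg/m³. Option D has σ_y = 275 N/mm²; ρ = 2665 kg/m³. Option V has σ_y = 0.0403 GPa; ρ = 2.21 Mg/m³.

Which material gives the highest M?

option X

After converting to SI:
  option W: σ_y = 46.00 MPa, ρ = 677.8 kg/m³
  option Z: σ_y = 1160 MPa, ρ = 8570 kg/m³
  option R: σ_y = 257.9 MPa, ρ = 4550 kg/m³
  option X: σ_y = 663.0 MPa, ρ = 3236 kg/m³
  option G: σ_y = 211.0 MPa, ρ = 7850 kg/m³
  option D: σ_y = 275.0 MPa, ρ = 2665 kg/m³
  option V: σ_y = 40.30 MPa, ρ = 2210 kg/m³
  option X: M = 23.5×10⁻³
  option W: M = 18.9×10⁻³
  option D: M = 15.9×10⁻³
  option Z: M = 12.9×10⁻³
  option R: M = 8.90×10⁻³
  option V: M = 5.32×10⁻³
  option G: M = 4.51×10⁻³
Option X ranks first.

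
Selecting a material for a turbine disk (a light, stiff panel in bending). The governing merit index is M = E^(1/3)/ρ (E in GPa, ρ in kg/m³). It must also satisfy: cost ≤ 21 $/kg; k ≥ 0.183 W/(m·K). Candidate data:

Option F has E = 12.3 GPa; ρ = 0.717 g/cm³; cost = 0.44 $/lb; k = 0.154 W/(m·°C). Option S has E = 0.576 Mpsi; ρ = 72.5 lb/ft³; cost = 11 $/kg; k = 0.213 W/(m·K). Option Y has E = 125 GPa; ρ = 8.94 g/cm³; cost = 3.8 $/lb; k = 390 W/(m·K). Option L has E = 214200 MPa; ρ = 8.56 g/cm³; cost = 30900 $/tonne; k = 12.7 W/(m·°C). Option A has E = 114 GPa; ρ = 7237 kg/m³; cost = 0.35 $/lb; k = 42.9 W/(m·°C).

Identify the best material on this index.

Screen on constraints: cost ≤ 21 $/kg; k ≥ 0.183 W/(m·K). Survivors: option S, option Y, option A.
Convert each candidate to consistent units, then evaluate M:
  option S: E = 3.971 GPa, ρ = 1161 kg/m³
  option Y: E = 125.0 GPa, ρ = 8940 kg/m³
  option A: E = 114.0 GPa, ρ = 7237 kg/m³
  option S: M = 1.36×10⁻³
  option A: M = 0.670×10⁻³
  option Y: M = 0.559×10⁻³
The maximum is for option S.

option S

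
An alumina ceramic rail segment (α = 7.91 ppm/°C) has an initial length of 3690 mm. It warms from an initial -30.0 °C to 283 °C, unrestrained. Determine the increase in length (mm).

ΔT = 283 − (-30.0) = 313.0 K.
ΔL = α·L₀·ΔT = 7.91×10⁻⁶ × 3690 mm × 313.0 K = 9.14 mm.

9.14 mm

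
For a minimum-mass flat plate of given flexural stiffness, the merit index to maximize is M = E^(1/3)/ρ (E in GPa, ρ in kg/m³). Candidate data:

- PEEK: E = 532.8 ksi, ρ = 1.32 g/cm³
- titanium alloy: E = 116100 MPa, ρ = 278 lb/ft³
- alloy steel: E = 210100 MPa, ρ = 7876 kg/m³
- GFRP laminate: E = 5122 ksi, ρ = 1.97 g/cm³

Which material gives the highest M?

After converting to SI:
  PEEK: E = 3.674 GPa, ρ = 1320 kg/m³
  titanium alloy: E = 116.1 GPa, ρ = 4453 kg/m³
  alloy steel: E = 210.1 GPa, ρ = 7876 kg/m³
  GFRP laminate: E = 35.31 GPa, ρ = 1970 kg/m³
  GFRP laminate: M = 1.67×10⁻³
  PEEK: M = 1.17×10⁻³
  titanium alloy: M = 1.10×10⁻³
  alloy steel: M = 0.755×10⁻³
Highest index: GFRP laminate.

GFRP laminate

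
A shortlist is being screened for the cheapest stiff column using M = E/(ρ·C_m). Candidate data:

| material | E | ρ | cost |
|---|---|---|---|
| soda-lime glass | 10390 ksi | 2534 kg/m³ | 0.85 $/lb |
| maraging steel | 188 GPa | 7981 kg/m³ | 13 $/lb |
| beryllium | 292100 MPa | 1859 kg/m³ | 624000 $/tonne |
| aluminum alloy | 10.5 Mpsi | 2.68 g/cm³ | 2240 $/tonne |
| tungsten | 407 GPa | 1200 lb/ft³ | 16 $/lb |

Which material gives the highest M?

Convert each candidate to consistent units, then evaluate M:
  soda-lime glass: E = 71.64 GPa, ρ = 2534 kg/m³, cost = 1.874 $/kg
  maraging steel: E = 188.0 GPa, ρ = 7981 kg/m³, cost = 28.66 $/kg
  beryllium: E = 292.1 GPa, ρ = 1859 kg/m³, cost = 624.0 $/kg
  aluminum alloy: E = 72.39 GPa, ρ = 2680 kg/m³, cost = 2.240 $/kg
  tungsten: E = 407.0 GPa, ρ = 19220 kg/m³, cost = 35.27 $/kg
  soda-lime glass: M = 15.1 MN·m per $
  aluminum alloy: M = 12.1 MN·m per $
  maraging steel: M = 0.822 MN·m per $
  tungsten: M = 0.600 MN·m per $
  beryllium: M = 0.252 MN·m per $
The maximum is for soda-lime glass.

soda-lime glass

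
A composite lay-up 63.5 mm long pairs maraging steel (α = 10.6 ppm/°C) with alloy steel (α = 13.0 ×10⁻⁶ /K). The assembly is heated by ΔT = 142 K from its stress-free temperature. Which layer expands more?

alloy steel

α(maraging steel) = 10.6×10⁻⁶/K vs α(alloy steel) = 13.0×10⁻⁶/K.
Higher α expands more for the same ΔT: alloy steel.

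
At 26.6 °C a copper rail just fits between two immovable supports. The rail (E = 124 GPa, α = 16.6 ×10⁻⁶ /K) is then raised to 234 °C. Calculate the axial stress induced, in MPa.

427 MPa

ΔT = 207.4 K. Constrained thermal stress σ = E·α·ΔT = 124.0×10³ MPa × 16.6×10⁻⁶ × 207.4 = 427 MPa (compressive).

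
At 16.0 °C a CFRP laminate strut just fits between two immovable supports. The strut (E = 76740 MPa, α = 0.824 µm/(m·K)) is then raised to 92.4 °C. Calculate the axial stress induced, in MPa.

E = 76740 MPa = 76.74 GPa.
ΔT = 76.40 K. Constrained thermal stress σ = E·α·ΔT = 76.74×10³ MPa × 0.824×10⁻⁶ × 76.40 = 4.83 MPa (compressive).

4.83 MPa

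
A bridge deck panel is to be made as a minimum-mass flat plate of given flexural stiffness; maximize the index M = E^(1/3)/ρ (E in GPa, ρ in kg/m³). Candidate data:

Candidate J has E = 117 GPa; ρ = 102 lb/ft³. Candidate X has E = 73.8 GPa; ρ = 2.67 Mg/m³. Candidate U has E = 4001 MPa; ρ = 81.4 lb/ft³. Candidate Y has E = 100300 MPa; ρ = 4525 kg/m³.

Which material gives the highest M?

candidate J

Convert each candidate to consistent units, then evaluate M:
  candidate J: E = 117.0 GPa, ρ = 1634 kg/m³
  candidate X: E = 73.80 GPa, ρ = 2670 kg/m³
  candidate U: E = 4.001 GPa, ρ = 1304 kg/m³
  candidate Y: E = 100.3 GPa, ρ = 4525 kg/m³
  candidate J: M = 2.99×10⁻³
  candidate X: M = 1.57×10⁻³
  candidate U: M = 1.22×10⁻³
  candidate Y: M = 1.03×10⁻³
Highest index: candidate J.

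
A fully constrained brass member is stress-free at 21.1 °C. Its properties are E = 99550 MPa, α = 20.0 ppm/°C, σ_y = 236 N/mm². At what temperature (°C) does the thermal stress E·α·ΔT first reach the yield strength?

140 °C

E = 99550 MPa = 99.55 GPa.
σ_y = 236 N/mm² = 236.0 MPa.
E·α·ΔT = 236.0 MPa ⇒ ΔT = 236.0 / (99.55×10³ × 20.0×10⁻⁶) = 118.5 K.
T = 21.1 + 118.5 = 139.6 °C.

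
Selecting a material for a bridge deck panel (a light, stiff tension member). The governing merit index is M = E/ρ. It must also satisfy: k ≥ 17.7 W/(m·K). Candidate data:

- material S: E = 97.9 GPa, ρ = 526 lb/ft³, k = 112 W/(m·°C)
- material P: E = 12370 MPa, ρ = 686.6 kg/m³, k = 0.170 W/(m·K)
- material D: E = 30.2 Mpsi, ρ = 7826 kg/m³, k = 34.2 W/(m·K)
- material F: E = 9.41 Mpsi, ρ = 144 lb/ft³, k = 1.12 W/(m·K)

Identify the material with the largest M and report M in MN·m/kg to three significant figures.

material D, M = 26.6 MN·m/kg

Screen on constraints: k ≥ 17.7 W/(m·K). Survivors: material S, material D.
Normalizing units and computing the index:
  material S: E = 97.90 GPa, ρ = 8426 kg/m³
  material D: E = 208.2 GPa, ρ = 7826 kg/m³
  material D: M = 26.6 MN·m/kg
  material S: M = 11.6 MN·m/kg
The maximum is for material D.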